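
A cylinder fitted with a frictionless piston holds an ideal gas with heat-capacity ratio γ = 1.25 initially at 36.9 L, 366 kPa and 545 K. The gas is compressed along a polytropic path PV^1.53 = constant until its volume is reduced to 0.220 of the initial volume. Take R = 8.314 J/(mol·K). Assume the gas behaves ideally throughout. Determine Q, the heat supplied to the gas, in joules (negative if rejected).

35100 J

n = P₁V₁/(RT₁) = 366×36.9/(8.314×545) = 2.98 mol.
Polytropic n=1.53: T₂ = T₁(V₁/V₂)^(n−1) = 545×(4.55)^0.53 = 1220 K; P₂ = P₁(V₁/V₂)^n = 3710 kPa.
W = (P₁V₁−P₂V₂)/(n−1) = (366×36.9−3710×8.12)/0.53 = -31400 J.
ΔU = nCvΔT = 2.98×33.3×(1220−545) = 66500 J.
Q = ΔU + W = 35100 J.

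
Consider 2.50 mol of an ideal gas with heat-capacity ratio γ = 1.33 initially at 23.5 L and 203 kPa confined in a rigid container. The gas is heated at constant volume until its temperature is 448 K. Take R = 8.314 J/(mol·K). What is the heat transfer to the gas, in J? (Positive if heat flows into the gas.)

T₁ = P₁V₁/(nR) = 203×23.5/(2.50×8.314) = 230 K.
Isochoric: V stays 23.5 L; P/T = const ⇒ T₂ = 448 K, P₂ = 396 kPa.
W = 0 (no volume change).
ΔU = nCvΔT = 2.50×25.2×(448−230) = 13800 J.
Q = ΔU = 13800 J.

13800 J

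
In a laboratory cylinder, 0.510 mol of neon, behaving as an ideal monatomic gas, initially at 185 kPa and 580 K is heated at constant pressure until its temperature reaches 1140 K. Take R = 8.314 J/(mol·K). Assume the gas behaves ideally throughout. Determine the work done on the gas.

V₁ = nRT₁/P₁ = 0.510×8.314×580/185 = 13.3 L.
Isobaric: P stays 185 kPa; V/T = const ⇒ T₂ = 1140 K, V₂ = 26.1 L.
W = PΔV = 185×(26.1−13.3) kPa·L = 2370 J.
Work done on the gas = −W_by = -2370 J.

-2370 J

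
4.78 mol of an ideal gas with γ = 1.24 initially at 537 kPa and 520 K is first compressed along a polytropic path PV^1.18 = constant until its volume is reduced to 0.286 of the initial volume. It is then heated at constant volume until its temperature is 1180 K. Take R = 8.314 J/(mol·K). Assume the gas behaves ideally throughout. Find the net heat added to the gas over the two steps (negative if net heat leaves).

V₁ = nRT₁/P₁ = 4.78×8.314×520/537 = 38.5 L.
Step 1 — Polytropic n=1.18: T₂ = T₁(V₁/V₂)^(n−1) = 520×(3.50)^0.18 = 651 K; P₂ = P₁(V₁/V₂)^n = 2350 kPa.
W = (P₁V₁−P₂V₂)/(n−1) = (537×38.5−2350×11.0)/0.18 = -29000 J.
ΔU = nCvΔT = 4.78×34.6×(651−520) = 21800 J.
Q = ΔU + W = -7250 J.
State after step 1: P = 2350 kPa, V = 11.0 L, T = 651 K.
Step 2 — Isochoric: V stays 11.0 L; P/T = const ⇒ T₂ = 1180 K, P₂ = 4260 kPa.
W = 0 (no volume change).
ΔU = nCvΔT = 4.78×34.6×(1180−651) = 87500 J.
Q = ΔU = 87500 J.
Net over both steps: W = -29000 J, Q = 80300 J, ΔU = 109000 J.

80300 J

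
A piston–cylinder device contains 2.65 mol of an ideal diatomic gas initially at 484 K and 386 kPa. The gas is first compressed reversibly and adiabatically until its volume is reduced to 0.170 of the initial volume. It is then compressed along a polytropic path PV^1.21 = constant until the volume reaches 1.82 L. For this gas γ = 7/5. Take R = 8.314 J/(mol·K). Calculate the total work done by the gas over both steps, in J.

-50200 J

V₁ = nRT₁/P₁ = 2.65×8.314×484/386 = 27.6 L.
Step 1 — Adiabatic: TV^(γ−1) = const ⇒ T₂ = 484×(5.88)^0.400 = 983 K; PV^γ = const ⇒ P₂ = 4610 kPa.
ΔU = nCvΔT = 2.65×20.8×(983−484) = 27500 J.
Q = 0 for an adiabatic process, so W = −ΔU = -27500 J.
State after step 1: P = 4610 kPa, V = 4.70 L, T = 983 K.
Step 2 — Polytropic n=1.21: T₂ = T₁(V₁/V₂)^(n−1) = 983×(2.58)^0.21 = 1200 K; P₂ = P₁(V₁/V₂)^n = 14500 kPa.
W = (P₁V₁−P₂V₂)/(n−1) = (4610×4.70−14500×1.82)/0.21 = -22700 J.
ΔU = nCvΔT = 2.65×20.8×(1200−983) = 11900 J.
Q = ΔU + W = -10800 J.
Net over both steps: W = -50200 J, Q = -10800 J, ΔU = 39400 J.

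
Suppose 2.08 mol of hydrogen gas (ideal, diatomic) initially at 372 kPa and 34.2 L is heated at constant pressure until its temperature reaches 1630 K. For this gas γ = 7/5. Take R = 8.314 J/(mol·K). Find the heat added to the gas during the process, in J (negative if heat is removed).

54100 J

T₁ = P₁V₁/(nR) = 372×34.2/(2.08×8.314) = 736 K.
Isobaric: P stays 372 kPa; V/T = const ⇒ T₂ = 1630 K, V₂ = 75.8 L.
W = PΔV = 372×(75.8−34.2) kPa·L = 15500 J.
ΔU = nCvΔT = 2.08×20.8×(1630−736) = 38700 J.
Q = ΔU + W = nCpΔT = 54100 J.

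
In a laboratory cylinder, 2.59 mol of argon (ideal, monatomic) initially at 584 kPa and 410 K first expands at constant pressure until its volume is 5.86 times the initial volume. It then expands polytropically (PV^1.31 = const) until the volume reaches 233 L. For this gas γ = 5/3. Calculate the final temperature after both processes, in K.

V₁ = nRT₁/P₁ = 2.59×8.314×410/584 = 15.1 L.
Step 1 — Isobaric: P stays 584 kPa; V/T = const ⇒ T₂ = 2400 K, V₂ = 88.6 L.
W = PΔV = 584×(88.6−15.1) kPa·L = 42900 J.
ΔU = nCvΔT = 2.59×12.5×(2400−410) = 64400 J.
Q = ΔU + W = nCpΔT = 107000 J.
State after step 1: P = 584 kPa, V = 88.6 L, T = 2400 K.
Step 2 — Polytropic n=1.31: T₂ = T₁(V₁/V₂)^(n−1) = 2400×(0.380)^0.31 = 1780 K; P₂ = P₁(V₁/V₂)^n = 165 kPa.
W = (P₁V₁−P₂V₂)/(n−1) = (584×88.6−165×233)/0.31 = 43200 J.
ΔU = nCvΔT = 2.59×12.5×(1780−2400) = -20100 J.
Q = ΔU + W = 23100 J.
Net over both steps: W = 86100 J, Q = 130000 J, ΔU = 44300 J.

1780 K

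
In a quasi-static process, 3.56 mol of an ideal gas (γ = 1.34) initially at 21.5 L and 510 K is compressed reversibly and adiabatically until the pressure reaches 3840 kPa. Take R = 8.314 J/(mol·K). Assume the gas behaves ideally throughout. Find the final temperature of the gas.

785 K

P₁ = nRT₁/V₁ = 3.56×8.314×510/21.5 = 702 kPa.
Adiabatic: T₂/T₁ = (P₂/P₁)^((γ−1)/γ) ⇒ T₂ = 510×(5.47)^0.254 = 785 K; V₂ = 6.05 L.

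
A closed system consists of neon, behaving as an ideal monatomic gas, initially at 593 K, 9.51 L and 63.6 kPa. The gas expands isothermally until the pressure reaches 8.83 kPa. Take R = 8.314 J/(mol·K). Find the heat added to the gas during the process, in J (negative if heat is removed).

1190 J

n = P₁V₁/(RT₁) = 63.6×9.51/(8.314×593) = 0.123 mol.
Isothermal: T stays 593 K; PV = const ⇒ V₂ = 68.5 L, P₂ = 8.83 kPa.
ΔU = 0 (ideal gas, T constant).
W = nRT ln(V₂/V₁) = 0.123×8.314×593×ln(7.20) = 1190 J.
Q = ΔU + W = 1190 J.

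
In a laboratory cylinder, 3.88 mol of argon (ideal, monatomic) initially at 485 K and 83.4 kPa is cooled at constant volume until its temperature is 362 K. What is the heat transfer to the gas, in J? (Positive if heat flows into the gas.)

-5950 J

V₁ = nRT₁/P₁ = 3.88×8.314×485/83.4 = 188 L.
Isochoric: V stays 188 L; P/T = const ⇒ T₂ = 362 K, P₂ = 62.2 kPa.
W = 0 (no volume change).
ΔU = nCvΔT = 3.88×12.5×(362−485) = -5950 J.
Q = ΔU = -5950 J.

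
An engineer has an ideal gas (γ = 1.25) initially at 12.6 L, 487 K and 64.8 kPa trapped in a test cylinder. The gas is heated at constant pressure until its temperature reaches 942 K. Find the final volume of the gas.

24.4 L

Isobaric: P stays 64.8 kPa; V/T = const ⇒ T₂ = 942 K, V₂ = 24.4 L.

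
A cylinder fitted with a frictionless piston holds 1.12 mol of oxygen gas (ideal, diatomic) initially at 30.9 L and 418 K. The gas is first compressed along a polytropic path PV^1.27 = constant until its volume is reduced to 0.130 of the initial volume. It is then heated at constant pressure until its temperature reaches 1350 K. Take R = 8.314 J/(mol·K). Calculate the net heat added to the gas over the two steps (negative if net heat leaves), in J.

P₁ = nRT₁/V₁ = 1.12×8.314×418/30.9 = 126 kPa.
Step 1 — Polytropic n=1.27: T₂ = T₁(V₁/V₂)^(n−1) = 418×(7.69)^0.27 = 725 K; P₂ = P₁(V₁/V₂)^n = 1680 kPa.
W = (P₁V₁−P₂V₂)/(n−1) = (126×30.9−1680×4.02)/0.27 = -10600 J.
ΔU = nCvΔT = 1.12×20.8×(725−418) = 7150 J.
Q = ΔU + W = -3440 J.
State after step 1: P = 1680 kPa, V = 4.02 L, T = 725 K.
Step 2 — Isobaric: P stays 1680 kPa; V/T = const ⇒ T₂ = 1350 K, V₂ = 7.48 L.
W = PΔV = 1680×(7.48−4.02) kPa·L = 5820 J.
ΔU = nCvΔT = 1.12×20.8×(1350−725) = 14500 J.
Q = ΔU + W = nCpΔT = 20400 J.
Net over both steps: W = -4770 J, Q = 16900 J, ΔU = 21700 J.

16900 J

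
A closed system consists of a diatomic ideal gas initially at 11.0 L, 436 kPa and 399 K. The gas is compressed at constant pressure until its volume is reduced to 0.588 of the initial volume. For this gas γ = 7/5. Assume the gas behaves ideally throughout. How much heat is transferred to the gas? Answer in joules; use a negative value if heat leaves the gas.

n = P₁V₁/(RT₁) = 436×11.0/(8.314×399) = 1.45 mol.
Isobaric: P stays 436 kPa; V/T = const ⇒ T₂ = 235 K, V₂ = 6.47 L.
W = PΔV = 436×(6.47−11.0) kPa·L = -1980 J.
ΔU = nCvΔT = 1.45×20.8×(235−399) = -4940 J.
Q = ΔU + W = nCpΔT = -6920 J.

-6920 J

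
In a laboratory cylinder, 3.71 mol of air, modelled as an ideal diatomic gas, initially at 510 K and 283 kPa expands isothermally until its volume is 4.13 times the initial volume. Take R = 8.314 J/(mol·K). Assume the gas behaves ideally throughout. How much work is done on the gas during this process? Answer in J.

-22300 J

V₁ = nRT₁/P₁ = 3.71×8.314×510/283 = 55.6 L.
Isothermal: T stays 510 K; PV = const ⇒ V₂ = 230 L, P₂ = 68.5 kPa.
W = nRT ln(V₂/V₁) = 3.71×8.314×510×ln(4.13) = 22300 J.
Work done on the gas = −W_by = -22300 J.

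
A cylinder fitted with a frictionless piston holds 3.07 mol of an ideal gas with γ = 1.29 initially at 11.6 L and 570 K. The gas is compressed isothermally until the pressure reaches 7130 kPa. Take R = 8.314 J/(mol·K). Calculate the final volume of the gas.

2.04 L

P₁ = nRT₁/V₁ = 3.07×8.314×570/11.6 = 1250 kPa.
Isothermal: T stays 570 K; PV = const ⇒ V₂ = 2.04 L, P₂ = 7130 kPa.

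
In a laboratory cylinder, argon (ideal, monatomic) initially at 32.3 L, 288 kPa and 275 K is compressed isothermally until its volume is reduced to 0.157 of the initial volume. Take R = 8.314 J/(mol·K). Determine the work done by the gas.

-17200 J

n = P₁V₁/(RT₁) = 288×32.3/(8.314×275) = 4.07 mol.
Isothermal: T stays 275 K; PV = const ⇒ V₂ = 5.07 L, P₂ = 1830 kPa.
W = nRT ln(V₂/V₁) = 4.07×8.314×275×ln(0.157) = -17200 J.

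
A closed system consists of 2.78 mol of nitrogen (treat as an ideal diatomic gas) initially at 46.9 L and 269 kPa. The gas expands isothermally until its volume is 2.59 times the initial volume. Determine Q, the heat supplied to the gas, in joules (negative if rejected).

12000 J

T₁ = P₁V₁/(nR) = 269×46.9/(2.78×8.314) = 546 K.
Isothermal: T stays 546 K; PV = const ⇒ V₂ = 121 L, P₂ = 104 kPa.
ΔU = 0 (ideal gas, T constant).
W = nRT ln(V₂/V₁) = 2.78×8.314×546×ln(2.59) = 12000 J.
Q = ΔU + W = 12000 J.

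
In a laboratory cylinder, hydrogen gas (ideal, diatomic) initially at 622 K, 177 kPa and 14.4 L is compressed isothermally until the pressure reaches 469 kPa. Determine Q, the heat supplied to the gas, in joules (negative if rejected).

n = P₁V₁/(RT₁) = 177×14.4/(8.314×622) = 0.493 mol.
Isothermal: T stays 622 K; PV = const ⇒ V₂ = 5.43 L, P₂ = 469 kPa.
ΔU = 0 (ideal gas, T constant).
W = nRT ln(V₂/V₁) = 0.493×8.314×622×ln(0.377) = -2480 J.
Q = ΔU + W = -2480 J.

-2480 J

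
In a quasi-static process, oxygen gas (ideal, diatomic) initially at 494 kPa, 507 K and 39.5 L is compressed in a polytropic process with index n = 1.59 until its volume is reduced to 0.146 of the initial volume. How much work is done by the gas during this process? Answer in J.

n = P₁V₁/(RT₁) = 494×39.5/(8.314×507) = 4.63 mol.
Polytropic n=1.59: T₂ = T₁(V₁/V₂)^(n−1) = 507×(6.85)^0.59 = 1580 K; P₂ = P₁(V₁/V₂)^n = 10500 kPa.
W = (P₁V₁−P₂V₂)/(n−1) = (494×39.5−10500×5.77)/0.59 = -69800 J.

-69800 J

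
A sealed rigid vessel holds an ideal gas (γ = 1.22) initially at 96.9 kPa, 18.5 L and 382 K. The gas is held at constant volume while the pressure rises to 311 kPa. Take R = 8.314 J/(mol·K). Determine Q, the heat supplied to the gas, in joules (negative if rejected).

18000 J

n = P₁V₁/(RT₁) = 96.9×18.5/(8.314×382) = 0.564 mol.
Isochoric: V stays 18.5 L; P/T = const ⇒ T₂ = 1230 K, P₂ = 311 kPa.
W = 0 (no volume change).
ΔU = nCvΔT = 0.564×37.8×(1230−382) = 18000 J.
Q = ΔU = 18000 J.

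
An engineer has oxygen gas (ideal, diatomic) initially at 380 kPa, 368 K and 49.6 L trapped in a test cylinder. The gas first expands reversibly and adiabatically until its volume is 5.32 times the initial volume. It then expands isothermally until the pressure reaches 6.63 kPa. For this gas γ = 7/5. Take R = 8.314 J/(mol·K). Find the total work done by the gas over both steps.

39500 J

n = P₁V₁/(RT₁) = 380×49.6/(8.314×368) = 6.16 mol.
Step 1 — Adiabatic: TV^(γ−1) = const ⇒ T₂ = 368×(0.188)^0.400 = 189 K; PV^γ = const ⇒ P₂ = 36.6 kPa.
ΔU = nCvΔT = 6.16×20.8×(189−368) = -23000 J.
Q = 0 for an adiabatic process, so W = −ΔU = 23000 J.
State after step 1: P = 36.6 kPa, V = 264 L, T = 189 K.
Step 2 — Isothermal: T stays 189 K; PV = const ⇒ V₂ = 1460 L, P₂ = 6.63 kPa.
ΔU = 0 (ideal gas, T constant).
W = nRT ln(V₂/V₁) = 6.16×8.314×189×ln(5.52) = 16500 J.
Q = ΔU + W = 16500 J.
Net over both steps: W = 39500 J, Q = 16500 J, ΔU = -23000 J.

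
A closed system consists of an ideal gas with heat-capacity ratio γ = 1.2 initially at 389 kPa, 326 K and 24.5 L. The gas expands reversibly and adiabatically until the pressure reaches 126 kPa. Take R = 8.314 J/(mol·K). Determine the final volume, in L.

62.7 L

Adiabatic: T₂/T₁ = (P₂/P₁)^((γ−1)/γ) ⇒ T₂ = 326×(0.324)^0.167 = 270 K; V₂ = 62.7 L.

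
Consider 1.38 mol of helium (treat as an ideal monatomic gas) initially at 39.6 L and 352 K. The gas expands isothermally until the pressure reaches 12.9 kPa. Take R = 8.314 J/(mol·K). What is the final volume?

313 L

P₁ = nRT₁/V₁ = 1.38×8.314×352/39.6 = 102 kPa.
Isothermal: T stays 352 K; PV = const ⇒ V₂ = 313 L, P₂ = 12.9 kPa.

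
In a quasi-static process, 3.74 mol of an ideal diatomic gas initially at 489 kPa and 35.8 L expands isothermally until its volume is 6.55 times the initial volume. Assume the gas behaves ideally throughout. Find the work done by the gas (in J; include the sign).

32900 J

T₁ = P₁V₁/(nR) = 489×35.8/(3.74×8.314) = 563 K.
Isothermal: T stays 563 K; PV = const ⇒ V₂ = 234 L, P₂ = 74.7 kPa.
W = nRT ln(V₂/V₁) = 3.74×8.314×563×ln(6.55) = 32900 J.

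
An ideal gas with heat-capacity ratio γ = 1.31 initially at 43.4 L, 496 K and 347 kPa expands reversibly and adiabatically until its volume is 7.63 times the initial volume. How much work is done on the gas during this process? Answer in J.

-22700 J

n = P₁V₁/(RT₁) = 347×43.4/(8.314×496) = 3.65 mol.
Adiabatic: TV^(γ−1) = const ⇒ T₂ = 496×(0.131)^0.310 = 264 K; PV^γ = const ⇒ P₂ = 24.2 kPa.
ΔU = nCvΔT = 3.65×26.8×(264−496) = -22700 J.
Q = 0 for an adiabatic process, so W = −ΔU = 22700 J.
Work done on the gas = −W_by = -22700 J.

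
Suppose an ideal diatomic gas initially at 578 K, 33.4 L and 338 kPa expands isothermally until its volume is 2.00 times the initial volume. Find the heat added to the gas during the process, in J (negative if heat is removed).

7830 J

n = P₁V₁/(RT₁) = 338×33.4/(8.314×578) = 2.35 mol.
Isothermal: T stays 578 K; PV = const ⇒ V₂ = 66.8 L, P₂ = 169 kPa.
ΔU = 0 (ideal gas, T constant).
W = nRT ln(V₂/V₁) = 2.35×8.314×578×ln(2.00) = 7830 J.
Q = ΔU + W = 7830 J.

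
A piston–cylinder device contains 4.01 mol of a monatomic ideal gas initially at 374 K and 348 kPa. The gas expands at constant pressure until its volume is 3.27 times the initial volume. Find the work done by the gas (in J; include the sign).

28300 J

V₁ = nRT₁/P₁ = 4.01×8.314×374/348 = 35.8 L.
Isobaric: P stays 348 kPa; V/T = const ⇒ T₂ = 1220 K, V₂ = 117 L.
W = PΔV = 348×(117−35.8) kPa·L = 28300 J.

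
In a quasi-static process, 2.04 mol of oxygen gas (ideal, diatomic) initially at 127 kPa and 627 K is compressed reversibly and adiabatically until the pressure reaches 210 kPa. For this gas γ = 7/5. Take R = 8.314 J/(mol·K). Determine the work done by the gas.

V₁ = nRT₁/P₁ = 2.04×8.314×627/127 = 83.7 L.
Adiabatic: T₂/T₁ = (P₂/P₁)^((γ−1)/γ) ⇒ T₂ = 627×(1.65)^0.286 = 724 K; V₂ = 58.5 L.
ΔU = nCvΔT = 2.04×20.8×(724−627) = 4110 J.
Q = 0 for an adiabatic process, so W = −ΔU = -4110 J.

-4110 J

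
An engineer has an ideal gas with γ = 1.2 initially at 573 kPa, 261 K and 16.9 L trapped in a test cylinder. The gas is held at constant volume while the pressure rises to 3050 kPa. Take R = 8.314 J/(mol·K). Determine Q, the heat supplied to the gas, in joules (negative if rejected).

209000 J

n = P₁V₁/(RT₁) = 573×16.9/(8.314×261) = 4.46 mol.
Isochoric: V stays 16.9 L; P/T = const ⇒ T₂ = 1390 K, P₂ = 3050 kPa.
W = 0 (no volume change).
ΔU = nCvΔT = 4.46×41.6×(1390−261) = 209000 J.
Q = ΔU = 209000 J.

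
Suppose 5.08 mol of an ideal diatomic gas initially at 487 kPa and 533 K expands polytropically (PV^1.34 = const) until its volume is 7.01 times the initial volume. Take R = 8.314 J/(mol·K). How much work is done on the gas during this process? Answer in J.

V₁ = nRT₁/P₁ = 5.08×8.314×533/487 = 46.2 L.
Polytropic n=1.34: T₂ = T₁(V₁/V₂)^(n−1) = 533×(0.143)^0.34 = 275 K; P₂ = P₁(V₁/V₂)^n = 35.8 kPa.
W = (P₁V₁−P₂V₂)/(n−1) = (487×46.2−35.8×324)/0.34 = 32100 J.
Work done on the gas = −W_by = -32100 J.

-32100 J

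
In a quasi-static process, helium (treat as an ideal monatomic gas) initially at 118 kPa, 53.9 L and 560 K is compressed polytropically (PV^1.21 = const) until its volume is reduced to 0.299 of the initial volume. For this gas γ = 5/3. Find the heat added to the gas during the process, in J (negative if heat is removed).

n = P₁V₁/(RT₁) = 118×53.9/(8.314×560) = 1.37 mol.
Polytropic n=1.21: T₂ = T₁(V₁/V₂)^(n−1) = 560×(3.34)^0.21 = 722 K; P₂ = P₁(V₁/V₂)^n = 509 kPa.
W = (P₁V₁−P₂V₂)/(n−1) = (118×53.9−509×16.1)/0.21 = -8740 J.
ΔU = nCvΔT = 1.37×12.5×(722−560) = 2750 J.
Q = ΔU + W = -5990 J.

-5990 J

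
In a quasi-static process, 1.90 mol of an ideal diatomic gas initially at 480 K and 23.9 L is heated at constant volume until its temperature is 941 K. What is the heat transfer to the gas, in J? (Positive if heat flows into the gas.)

18200 J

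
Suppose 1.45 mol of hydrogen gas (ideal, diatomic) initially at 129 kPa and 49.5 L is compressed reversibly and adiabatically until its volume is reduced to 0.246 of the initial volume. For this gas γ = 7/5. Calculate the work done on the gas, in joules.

12000 J

T₁ = P₁V₁/(nR) = 129×49.5/(1.45×8.314) = 530 K.
Adiabatic: TV^(γ−1) = const ⇒ T₂ = 530×(4.07)^0.400 = 928 K; PV^γ = const ⇒ P₂ = 919 kPa.
ΔU = nCvΔT = 1.45×20.8×(928−530) = 12000 J.
Q = 0 for an adiabatic process, so W = −ΔU = -12000 J.
Work done on the gas = −W_by = 12000 J.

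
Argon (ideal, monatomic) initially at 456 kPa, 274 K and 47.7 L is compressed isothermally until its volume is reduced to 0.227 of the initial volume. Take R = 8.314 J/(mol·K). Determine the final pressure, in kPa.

Isothermal: T stays 274 K; PV = const ⇒ V₂ = 10.8 L, P₂ = 2010 kPa.

2010 kPa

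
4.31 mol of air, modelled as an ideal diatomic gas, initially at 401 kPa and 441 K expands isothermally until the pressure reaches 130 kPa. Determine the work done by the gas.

17800 J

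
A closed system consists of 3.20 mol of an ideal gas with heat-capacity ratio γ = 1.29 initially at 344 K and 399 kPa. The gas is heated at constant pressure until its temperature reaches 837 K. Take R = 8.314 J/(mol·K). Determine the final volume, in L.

V₁ = nRT₁/P₁ = 3.20×8.314×344/399 = 22.9 L.
Isobaric: P stays 399 kPa; V/T = const ⇒ T₂ = 837 K, V₂ = 55.8 L.

55.8 L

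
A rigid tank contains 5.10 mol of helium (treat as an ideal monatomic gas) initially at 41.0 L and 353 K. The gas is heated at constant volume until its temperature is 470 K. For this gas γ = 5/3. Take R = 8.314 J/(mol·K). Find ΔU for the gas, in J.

7440 J

P₁ = nRT₁/V₁ = 5.10×8.314×353/41.0 = 365 kPa.
Isochoric: V stays 41.0 L; P/T = const ⇒ T₂ = 470 K, P₂ = 486 kPa.
For an ideal gas ΔU = nCvΔT with Cv = (3/2)R = 12.5 J/(mol·K).
ΔU = 5.10×12.5×(470−353) = 7440 J.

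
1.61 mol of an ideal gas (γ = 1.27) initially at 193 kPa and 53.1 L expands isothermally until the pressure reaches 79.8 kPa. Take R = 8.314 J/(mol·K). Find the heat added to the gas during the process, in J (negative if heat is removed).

T₁ = P₁V₁/(nR) = 193×53.1/(1.61×8.314) = 766 K.
Isothermal: T stays 766 K; PV = const ⇒ V₂ = 128 L, P₂ = 79.8 kPa.
ΔU = 0 (ideal gas, T constant).
W = nRT ln(V₂/V₁) = 1.61×8.314×766×ln(2.42) = 9050 J.
Q = ΔU + W = 9050 J.

9050 J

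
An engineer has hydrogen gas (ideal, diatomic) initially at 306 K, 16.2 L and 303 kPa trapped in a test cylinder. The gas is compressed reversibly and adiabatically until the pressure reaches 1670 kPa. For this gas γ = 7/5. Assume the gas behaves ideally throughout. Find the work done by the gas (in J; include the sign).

n = P₁V₁/(RT₁) = 303×16.2/(8.314×306) = 1.93 mol.
Adiabatic: T₂/T₁ = (P₂/P₁)^((γ−1)/γ) ⇒ T₂ = 306×(5.51)^0.286 = 498 K; V₂ = 4.79 L.
ΔU = nCvΔT = 1.93×20.8×(498−306) = 7710 J.
Q = 0 for an adiabatic process, so W = −ΔU = -7710 J.

-7710 J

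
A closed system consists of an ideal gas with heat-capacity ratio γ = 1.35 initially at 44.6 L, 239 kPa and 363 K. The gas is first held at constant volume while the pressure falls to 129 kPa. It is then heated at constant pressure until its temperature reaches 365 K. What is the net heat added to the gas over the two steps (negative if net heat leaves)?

5130 J

n = P₁V₁/(RT₁) = 239×44.6/(8.314×363) = 3.53 mol.
Step 1 — Isochoric: V stays 44.6 L; P/T = const ⇒ T₂ = 196 K, P₂ = 129 kPa.
W = 0 (no volume change).
ΔU = nCvΔT = 3.53×23.8×(196−363) = -14000 J.
Q = ΔU = -14000 J.
State after step 1: P = 129 kPa, V = 44.6 L, T = 196 K.
Step 2 — Isobaric: P stays 129 kPa; V/T = const ⇒ T₂ = 365 K, V₂ = 83.1 L.
W = PΔV = 129×(83.1−44.6) kPa·L = 4960 J.
ΔU = nCvΔT = 3.53×23.8×(365−196) = 14200 J.
Q = ΔU + W = nCpΔT = 19100 J.
Net over both steps: W = 4960 J, Q = 5130 J, ΔU = 168 J.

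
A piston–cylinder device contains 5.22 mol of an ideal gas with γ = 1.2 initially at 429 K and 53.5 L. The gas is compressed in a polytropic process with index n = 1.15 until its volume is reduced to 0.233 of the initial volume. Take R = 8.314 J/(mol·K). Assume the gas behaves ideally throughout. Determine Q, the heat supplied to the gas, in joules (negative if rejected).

-7580 J

P₁ = nRT₁/V₁ = 5.22×8.314×429/53.5 = 348 kPa.
Polytropic n=1.15: T₂ = T₁(V₁/V₂)^(n−1) = 429×(4.29)^0.15 = 534 K; P₂ = P₁(V₁/V₂)^n = 1860 kPa.
W = (P₁V₁−P₂V₂)/(n−1) = (348×53.5−1860×12.5)/0.15 = -30300 J.
ΔU = nCvΔT = 5.22×41.6×(534−429) = 22700 J.
Q = ΔU + W = -7580 J.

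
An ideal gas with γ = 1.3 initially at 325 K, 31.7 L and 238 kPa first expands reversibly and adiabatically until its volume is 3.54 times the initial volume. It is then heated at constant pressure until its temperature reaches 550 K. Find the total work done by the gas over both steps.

15500 J

n = P₁V₁/(RT₁) = 238×31.7/(8.314×325) = 2.79 mol.
Step 1 — Adiabatic: TV^(γ−1) = const ⇒ T₂ = 325×(0.282)^0.300 = 222 K; PV^γ = const ⇒ P₂ = 46.0 kPa.
ΔU = nCvΔT = 2.79×27.7×(222−325) = -7940 J.
Q = 0 for an adiabatic process, so W = −ΔU = 7940 J.
State after step 1: P = 46.0 kPa, V = 112 L, T = 222 K.
Step 2 — Isobaric: P stays 46.0 kPa; V/T = const ⇒ T₂ = 550 K, V₂ = 277 L.
W = PΔV = 46.0×(277−112) kPa·L = 7600 J.
ΔU = nCvΔT = 2.79×27.7×(550−222) = 25300 J.
Q = ΔU + W = nCpΔT = 33000 J.
Net over both steps: W = 15500 J, Q = 33000 J, ΔU = 17400 J.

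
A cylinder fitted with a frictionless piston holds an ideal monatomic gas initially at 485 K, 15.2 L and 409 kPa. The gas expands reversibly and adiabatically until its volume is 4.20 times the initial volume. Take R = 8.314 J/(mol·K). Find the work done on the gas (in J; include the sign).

n = P₁V₁/(RT₁) = 409×15.2/(8.314×485) = 1.54 mol.
Adiabatic: TV^(γ−1) = const ⇒ T₂ = 485×(0.238)^0.667 = 186 K; PV^γ = const ⇒ P₂ = 37.4 kPa.
ΔU = nCvΔT = 1.54×12.5×(186−485) = -5740 J.
Q = 0 for an adiabatic process, so W = −ΔU = 5740 J.
Work done on the gas = −W_by = -5740 J.

-5740 J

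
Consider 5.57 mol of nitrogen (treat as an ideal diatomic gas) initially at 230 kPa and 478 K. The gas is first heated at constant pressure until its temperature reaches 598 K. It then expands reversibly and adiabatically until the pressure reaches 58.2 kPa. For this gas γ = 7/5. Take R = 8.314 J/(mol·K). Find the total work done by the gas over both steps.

28000 J

V₁ = nRT₁/P₁ = 5.57×8.314×478/230 = 96.2 L.
Step 1 — Isobaric: P stays 230 kPa; V/T = const ⇒ T₂ = 598 K, V₂ = 120 L.
W = PΔV = 230×(120−96.2) kPa·L = 5560 J.
ΔU = nCvΔT = 5.57×20.8×(598−478) = 13900 J.
Q = ΔU + W = nCpΔT = 19400 J.
State after step 1: P = 230 kPa, V = 120 L, T = 598 K.
Step 2 — Adiabatic: T₂/T₁ = (P₂/P₁)^((γ−1)/γ) ⇒ T₂ = 598×(0.253)^0.286 = 404 K; V₂ = 321 L.
ΔU = nCvΔT = 5.57×20.8×(404−598) = -22500 J.
Q = 0 for an adiabatic process, so W = −ΔU = 22500 J.
Net over both steps: W = 28000 J, Q = 19400 J, ΔU = -8590 J.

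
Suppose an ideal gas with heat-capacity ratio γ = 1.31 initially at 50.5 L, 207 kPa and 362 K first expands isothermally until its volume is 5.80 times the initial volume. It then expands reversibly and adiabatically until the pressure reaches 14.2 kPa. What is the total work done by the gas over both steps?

25000 J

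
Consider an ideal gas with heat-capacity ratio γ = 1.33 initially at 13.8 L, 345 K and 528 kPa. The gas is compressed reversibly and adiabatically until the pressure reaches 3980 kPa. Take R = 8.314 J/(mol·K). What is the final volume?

Adiabatic: T₂/T₁ = (P₂/P₁)^((γ−1)/γ) ⇒ T₂ = 345×(7.54)^0.248 = 569 K; V₂ = 3.02 L.

3.02 L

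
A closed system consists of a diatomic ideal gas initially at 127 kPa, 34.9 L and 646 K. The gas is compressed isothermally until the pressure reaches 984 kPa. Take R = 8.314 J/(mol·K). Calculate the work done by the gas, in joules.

-9070 J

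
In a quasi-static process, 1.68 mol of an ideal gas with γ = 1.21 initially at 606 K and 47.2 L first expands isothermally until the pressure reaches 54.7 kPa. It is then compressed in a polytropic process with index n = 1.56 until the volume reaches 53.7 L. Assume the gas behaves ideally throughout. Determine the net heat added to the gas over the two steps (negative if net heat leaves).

30400 J

P₁ = nRT₁/V₁ = 1.68×8.314×606/47.2 = 179 kPa.
Step 1 — Isothermal: T stays 606 K; PV = const ⇒ V₂ = 155 L, P₂ = 54.7 kPa.
ΔU = 0 (ideal gas, T constant).
W = nRT ln(V₂/V₁) = 1.68×8.314×606×ln(3.28) = 10100 J.
Q = ΔU + W = 10100 J.
State after step 1: P = 54.7 kPa, V = 155 L, T = 606 K.
Step 2 — Polytropic n=1.56: T₂ = T₁(V₁/V₂)^(n−1) = 606×(2.88)^0.56 = 1100 K; P₂ = P₁(V₁/V₂)^n = 285 kPa.
W = (P₁V₁−P₂V₂)/(n−1) = (54.7×155−285×53.7)/0.56 = -12200 J.
ΔU = nCvΔT = 1.68×39.6×(1100−606) = 32600 J.
Q = ΔU + W = 20400 J.
Net over both steps: W = -2170 J, Q = 30400 J, ΔU = 32600 J.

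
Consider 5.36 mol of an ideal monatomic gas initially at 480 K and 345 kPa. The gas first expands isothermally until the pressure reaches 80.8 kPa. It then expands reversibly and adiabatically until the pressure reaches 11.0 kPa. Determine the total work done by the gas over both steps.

V₁ = nRT₁/P₁ = 5.36×8.314×480/345 = 62.0 L.
Step 1 — Isothermal: T stays 480 K; PV = const ⇒ V₂ = 265 L, P₂ = 80.8 kPa.
ΔU = 0 (ideal gas, T constant).
W = nRT ln(V₂/V₁) = 5.36×8.314×480×ln(4.27) = 31000 J.
Q = ΔU + W = 31000 J.
State after step 1: P = 80.8 kPa, V = 265 L, T = 480 K.
Step 2 — Adiabatic: T₂/T₁ = (P₂/P₁)^((γ−1)/γ) ⇒ T₂ = 480×(0.136)^0.400 = 216 K; V₂ = 876 L.
ΔU = nCvΔT = 5.36×12.5×(216−480) = -17600 J.
Q = 0 for an adiabatic process, so W = −ΔU = 17600 J.
Net over both steps: W = 48700 J, Q = 31000 J, ΔU = -17600 J.

48700 J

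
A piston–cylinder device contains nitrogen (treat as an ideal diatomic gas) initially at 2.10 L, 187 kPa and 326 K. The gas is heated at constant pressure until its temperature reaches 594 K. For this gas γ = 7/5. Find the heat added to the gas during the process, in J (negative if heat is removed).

n = P₁V₁/(RT₁) = 187×2.10/(8.314×326) = 0.145 mol.
Isobaric: P stays 187 kPa; V/T = const ⇒ T₂ = 594 K, V₂ = 3.83 L.
W = PΔV = 187×(3.83−2.10) kPa·L = 323 J.
ΔU = nCvΔT = 0.145×20.8×(594−326) = 807 J.
Q = ΔU + W = nCpΔT = 1130 J.

1130 J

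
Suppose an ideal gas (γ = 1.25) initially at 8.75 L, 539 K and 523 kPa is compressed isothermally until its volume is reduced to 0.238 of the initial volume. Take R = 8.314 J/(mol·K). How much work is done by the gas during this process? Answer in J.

-6570 J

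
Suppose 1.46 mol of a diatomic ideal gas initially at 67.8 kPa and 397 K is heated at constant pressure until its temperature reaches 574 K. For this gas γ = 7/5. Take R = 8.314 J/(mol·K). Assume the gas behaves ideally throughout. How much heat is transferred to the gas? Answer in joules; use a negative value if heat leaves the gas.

7520 J

V₁ = nRT₁/P₁ = 1.46×8.314×397/67.8 = 71.1 L.
Isobaric: P stays 67.8 kPa; V/T = const ⇒ T₂ = 574 K, V₂ = 103 L.
W = PΔV = 67.8×(103−71.1) kPa·L = 2150 J.
ΔU = nCvΔT = 1.46×20.8×(574−397) = 5370 J.
Q = ΔU + W = nCpΔT = 7520 J.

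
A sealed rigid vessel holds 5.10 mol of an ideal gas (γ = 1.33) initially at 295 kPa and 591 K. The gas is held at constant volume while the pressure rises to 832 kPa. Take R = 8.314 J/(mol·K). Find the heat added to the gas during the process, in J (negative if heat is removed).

138000 J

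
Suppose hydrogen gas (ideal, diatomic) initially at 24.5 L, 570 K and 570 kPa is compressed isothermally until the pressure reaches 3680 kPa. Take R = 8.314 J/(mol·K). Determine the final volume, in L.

Isothermal: T stays 570 K; PV = const ⇒ V₂ = 3.79 L, P₂ = 3680 kPa.

3.79 L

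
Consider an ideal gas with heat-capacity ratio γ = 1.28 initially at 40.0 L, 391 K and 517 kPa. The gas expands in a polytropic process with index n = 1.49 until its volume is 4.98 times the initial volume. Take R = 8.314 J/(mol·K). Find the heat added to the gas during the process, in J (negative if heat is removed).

n = P₁V₁/(RT₁) = 517×40.0/(8.314×391) = 6.36 mol.
Polytropic n=1.49: T₂ = T₁(V₁/V₂)^(n−1) = 391×(0.201)^0.49 = 178 K; P₂ = P₁(V₁/V₂)^n = 47.3 kPa.
W = (P₁V₁−P₂V₂)/(n−1) = (517×40.0−47.3×199)/0.49 = 23000 J.
ΔU = nCvΔT = 6.36×29.7×(178−391) = -40200 J.
Q = ΔU + W = -17200 J.

-17200 J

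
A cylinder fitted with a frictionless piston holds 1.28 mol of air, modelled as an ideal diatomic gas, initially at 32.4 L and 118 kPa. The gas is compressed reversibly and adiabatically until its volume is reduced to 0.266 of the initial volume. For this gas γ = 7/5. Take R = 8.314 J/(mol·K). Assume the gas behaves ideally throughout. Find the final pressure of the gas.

T₁ = P₁V₁/(nR) = 118×32.4/(1.28×8.314) = 359 K.
Adiabatic: TV^(γ−1) = const ⇒ T₂ = 359×(3.76)^0.400 = 610 K; PV^γ = const ⇒ P₂ = 753 kPa.

753 kPa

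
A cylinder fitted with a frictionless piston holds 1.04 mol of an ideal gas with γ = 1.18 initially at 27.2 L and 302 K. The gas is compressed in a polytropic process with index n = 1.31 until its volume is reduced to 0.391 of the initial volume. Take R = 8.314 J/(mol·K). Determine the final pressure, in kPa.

P₁ = nRT₁/V₁ = 1.04×8.314×302/27.2 = 96.0 kPa.
Polytropic n=1.31: T₂ = T₁(V₁/V₂)^(n−1) = 302×(2.56)^0.31 = 404 K; P₂ = P₁(V₁/V₂)^n = 328 kPa.

328 kPa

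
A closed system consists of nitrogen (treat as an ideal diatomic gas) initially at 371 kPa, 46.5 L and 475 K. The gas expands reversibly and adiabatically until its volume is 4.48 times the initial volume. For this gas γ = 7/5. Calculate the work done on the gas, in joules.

-19500 J

n = P₁V₁/(RT₁) = 371×46.5/(8.314×475) = 4.37 mol.
Adiabatic: TV^(γ−1) = const ⇒ T₂ = 475×(0.223)^0.400 = 261 K; PV^γ = const ⇒ P₂ = 45.5 kPa.
ΔU = nCvΔT = 4.37×20.8×(261−475) = -19500 J.
Q = 0 for an adiabatic process, so W = −ΔU = 19500 J.
Work done on the gas = −W_by = -19500 J.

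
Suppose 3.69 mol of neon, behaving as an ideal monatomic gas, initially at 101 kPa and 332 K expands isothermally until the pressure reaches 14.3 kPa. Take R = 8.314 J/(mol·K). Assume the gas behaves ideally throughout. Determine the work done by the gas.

19900 J

V₁ = nRT₁/P₁ = 3.69×8.314×332/101 = 101 L.
Isothermal: T stays 332 K; PV = const ⇒ V₂ = 712 L, P₂ = 14.3 kPa.
W = nRT ln(V₂/V₁) = 3.69×8.314×332×ln(7.06) = 19900 J.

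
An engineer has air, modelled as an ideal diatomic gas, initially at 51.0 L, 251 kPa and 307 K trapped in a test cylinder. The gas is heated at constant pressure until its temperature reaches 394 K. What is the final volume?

Isobaric: P stays 251 kPa; V/T = const ⇒ T₂ = 394 K, V₂ = 65.5 L.

65.5 L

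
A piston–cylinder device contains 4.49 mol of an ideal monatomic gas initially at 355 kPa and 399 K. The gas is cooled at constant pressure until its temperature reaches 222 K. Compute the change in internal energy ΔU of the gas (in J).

V₁ = nRT₁/P₁ = 4.49×8.314×399/355 = 42.0 L.
Isobaric: P stays 355 kPa; V/T = const ⇒ T₂ = 222 K, V₂ = 23.3 L.
For an ideal gas ΔU = nCvΔT with Cv = (3/2)R = 12.5 J/(mol·K).
ΔU = 4.49×12.5×(222−399) = -9910 J.

-9910 J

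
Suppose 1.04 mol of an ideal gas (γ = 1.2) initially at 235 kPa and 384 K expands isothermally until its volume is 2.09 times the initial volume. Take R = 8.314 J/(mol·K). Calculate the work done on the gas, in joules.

-2450 J

V₁ = nRT₁/P₁ = 1.04×8.314×384/235 = 14.1 L.
Isothermal: T stays 384 K; PV = const ⇒ V₂ = 29.5 L, P₂ = 112 kPa.
W = nRT ln(V₂/V₁) = 1.04×8.314×384×ln(2.09) = 2450 J.
Work done on the gas = −W_by = -2450 J.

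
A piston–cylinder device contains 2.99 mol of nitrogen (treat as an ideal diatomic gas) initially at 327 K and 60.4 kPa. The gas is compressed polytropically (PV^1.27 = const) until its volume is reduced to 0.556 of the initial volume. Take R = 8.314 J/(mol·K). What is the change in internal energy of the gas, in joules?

V₁ = nRT₁/P₁ = 2.99×8.314×327/60.4 = 135 L.
Polytropic n=1.27: T₂ = T₁(V₁/V₂)^(n−1) = 327×(1.80)^0.27 = 383 K; P₂ = P₁(V₁/V₂)^n = 127 kPa.
For an ideal gas ΔU = nCvΔT with Cv = (5/2)R = 20.8 J/(mol·K).
ΔU = 2.99×20.8×(383−327) = 3490 J.

3490 J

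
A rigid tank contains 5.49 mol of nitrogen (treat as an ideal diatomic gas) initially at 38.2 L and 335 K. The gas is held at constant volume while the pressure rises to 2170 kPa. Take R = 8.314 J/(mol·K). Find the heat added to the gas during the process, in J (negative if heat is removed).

169000 J

P₁ = nRT₁/V₁ = 5.49×8.314×335/38.2 = 400 kPa.
Isochoric: V stays 38.2 L; P/T = const ⇒ T₂ = 1820 K, P₂ = 2170 kPa.
W = 0 (no volume change).
ΔU = nCvΔT = 5.49×20.8×(1820−335) = 169000 J.
Q = ΔU = 169000 J.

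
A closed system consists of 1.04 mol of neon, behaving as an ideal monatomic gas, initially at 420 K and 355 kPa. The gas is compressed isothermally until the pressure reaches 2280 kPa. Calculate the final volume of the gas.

V₁ = nRT₁/P₁ = 1.04×8.314×420/355 = 10.2 L.
Isothermal: T stays 420 K; PV = const ⇒ V₂ = 1.59 L, P₂ = 2280 kPa.

1.59 L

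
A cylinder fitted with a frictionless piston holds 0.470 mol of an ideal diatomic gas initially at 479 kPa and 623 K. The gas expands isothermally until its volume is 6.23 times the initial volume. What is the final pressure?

V₁ = nRT₁/P₁ = 0.470×8.314×623/479 = 5.08 L.
Isothermal: T stays 623 K; PV = const ⇒ V₂ = 31.7 L, P₂ = 76.9 kPa.

76.9 kPa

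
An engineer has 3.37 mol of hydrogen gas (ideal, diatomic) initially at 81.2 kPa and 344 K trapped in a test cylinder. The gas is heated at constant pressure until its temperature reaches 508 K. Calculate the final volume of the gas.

175 L

V₁ = nRT₁/P₁ = 3.37×8.314×344/81.2 = 119 L.
Isobaric: P stays 81.2 kPa; V/T = const ⇒ T₂ = 508 K, V₂ = 175 L.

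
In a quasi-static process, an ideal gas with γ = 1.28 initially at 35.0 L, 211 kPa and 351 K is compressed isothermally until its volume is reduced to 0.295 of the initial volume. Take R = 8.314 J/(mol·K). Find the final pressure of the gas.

715 kPa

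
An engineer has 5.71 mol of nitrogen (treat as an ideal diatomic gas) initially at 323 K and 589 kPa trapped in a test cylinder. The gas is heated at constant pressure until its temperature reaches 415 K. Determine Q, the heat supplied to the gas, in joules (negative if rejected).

V₁ = nRT₁/P₁ = 5.71×8.314×323/589 = 26.0 L.
Isobaric: P stays 589 kPa; V/T = const ⇒ T₂ = 415 K, V₂ = 33.4 L.
W = PΔV = 589×(33.4−26.0) kPa·L = 4370 J.
ΔU = nCvΔT = 5.71×20.8×(415−323) = 10900 J.
Q = ΔU + W = nCpΔT = 15300 J.

15300 J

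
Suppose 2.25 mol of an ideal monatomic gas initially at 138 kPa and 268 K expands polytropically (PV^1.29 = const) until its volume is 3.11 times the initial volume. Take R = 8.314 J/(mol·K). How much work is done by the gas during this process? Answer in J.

4850 J

V₁ = nRT₁/P₁ = 2.25×8.314×268/138 = 36.3 L.
Polytropic n=1.29: T₂ = T₁(V₁/V₂)^(n−1) = 268×(0.322)^0.29 = 193 K; P₂ = P₁(V₁/V₂)^n = 31.9 kPa.
W = (P₁V₁−P₂V₂)/(n−1) = (138×36.3−31.9×113)/0.29 = 4850 J.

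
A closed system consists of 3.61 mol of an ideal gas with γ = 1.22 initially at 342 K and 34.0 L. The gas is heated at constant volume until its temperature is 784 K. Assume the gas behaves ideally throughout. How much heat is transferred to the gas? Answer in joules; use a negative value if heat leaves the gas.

P₁ = nRT₁/V₁ = 3.61×8.314×342/34.0 = 302 kPa.
Isochoric: V stays 34.0 L; P/T = const ⇒ T₂ = 784 K, P₂ = 692 kPa.
W = 0 (no volume change).
ΔU = nCvΔT = 3.61×37.8×(784−342) = 60300 J.
Q = ΔU = 60300 J.

60300 J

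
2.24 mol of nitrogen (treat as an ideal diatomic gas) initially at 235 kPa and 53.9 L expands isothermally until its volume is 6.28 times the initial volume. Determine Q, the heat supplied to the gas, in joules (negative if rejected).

23300 J

T₁ = P₁V₁/(nR) = 235×53.9/(2.24×8.314) = 680 K.
Isothermal: T stays 680 K; PV = const ⇒ V₂ = 338 L, P₂ = 37.4 kPa.
ΔU = 0 (ideal gas, T constant).
W = nRT ln(V₂/V₁) = 2.24×8.314×680×ln(6.28) = 23300 J.
Q = ΔU + W = 23300 J.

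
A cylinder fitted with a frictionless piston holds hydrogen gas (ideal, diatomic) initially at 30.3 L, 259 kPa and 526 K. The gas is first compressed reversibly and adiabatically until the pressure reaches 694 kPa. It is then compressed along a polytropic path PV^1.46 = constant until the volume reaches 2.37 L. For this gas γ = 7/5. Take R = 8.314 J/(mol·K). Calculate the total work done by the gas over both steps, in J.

n = P₁V₁/(RT₁) = 259×30.3/(8.314×526) = 1.79 mol.
Step 1 — Adiabatic: T₂/T₁ = (P₂/P₁)^((γ−1)/γ) ⇒ T₂ = 526×(2.68)^0.286 = 697 K; V₂ = 15.0 L.
ΔU = nCvΔT = 1.79×20.8×(697−526) = 6380 J.
Q = 0 for an adiabatic process, so W = −ΔU = -6380 J.
State after step 1: P = 694 kPa, V = 15.0 L, T = 697 K.
Step 2 — Polytropic n=1.46: T₂ = T₁(V₁/V₂)^(n−1) = 697×(6.32)^0.46 = 1630 K; P₂ = P₁(V₁/V₂)^n = 10300 kPa.
W = (P₁V₁−P₂V₂)/(n−1) = (694×15.0−10300×2.37)/0.46 = -30200 J.
ΔU = nCvΔT = 1.79×20.8×(1630−697) = 34700 J.
Q = ΔU + W = 4530 J.
Net over both steps: W = -36600 J, Q = 4530 J, ΔU = 41100 J.

-36600 J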